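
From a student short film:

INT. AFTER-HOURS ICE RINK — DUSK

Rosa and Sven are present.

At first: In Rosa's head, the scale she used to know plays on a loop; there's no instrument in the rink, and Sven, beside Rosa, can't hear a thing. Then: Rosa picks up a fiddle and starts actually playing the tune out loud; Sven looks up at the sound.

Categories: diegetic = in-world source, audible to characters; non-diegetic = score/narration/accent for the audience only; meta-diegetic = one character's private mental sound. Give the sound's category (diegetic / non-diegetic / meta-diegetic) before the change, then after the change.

meta-diegetic, diegetic

Before the change: the tune exists only as Rosa's private memory; Sven can't hear it → meta-diegetic.
After the change: Rosa is now producing it live on a fiddle, in the room, and Sven hears it → diegetic.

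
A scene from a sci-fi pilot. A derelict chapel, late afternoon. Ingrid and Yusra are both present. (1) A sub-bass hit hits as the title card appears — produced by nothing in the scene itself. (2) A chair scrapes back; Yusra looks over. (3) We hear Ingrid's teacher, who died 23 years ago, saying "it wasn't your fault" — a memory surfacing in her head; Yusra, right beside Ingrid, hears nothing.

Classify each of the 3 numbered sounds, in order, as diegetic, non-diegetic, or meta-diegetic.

(1) is non-diegetic: an editorial stinger — it belongs to the cut, not the story world.
(2) is diegetic: a chair is a real object/event in the scene's world.
(3) a remembered line, private to Ingrid — not present in the room, not audible to Yusra → meta-diegetic.

non-diegetic, diegetic, meta-diegetic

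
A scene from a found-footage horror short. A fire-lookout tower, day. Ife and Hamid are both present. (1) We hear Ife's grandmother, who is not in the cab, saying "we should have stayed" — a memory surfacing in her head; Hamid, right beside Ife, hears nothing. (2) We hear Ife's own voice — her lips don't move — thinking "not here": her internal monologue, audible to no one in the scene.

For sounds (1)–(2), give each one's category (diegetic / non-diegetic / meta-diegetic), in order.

(1) it's Ife's recollection rendered as sound; the other character can't hear it → meta-diegetic.
(2) is meta-diegetic: internal monologue — inside Ife's mind, not spoken into the scene.

meta-diegetic, meta-diegetic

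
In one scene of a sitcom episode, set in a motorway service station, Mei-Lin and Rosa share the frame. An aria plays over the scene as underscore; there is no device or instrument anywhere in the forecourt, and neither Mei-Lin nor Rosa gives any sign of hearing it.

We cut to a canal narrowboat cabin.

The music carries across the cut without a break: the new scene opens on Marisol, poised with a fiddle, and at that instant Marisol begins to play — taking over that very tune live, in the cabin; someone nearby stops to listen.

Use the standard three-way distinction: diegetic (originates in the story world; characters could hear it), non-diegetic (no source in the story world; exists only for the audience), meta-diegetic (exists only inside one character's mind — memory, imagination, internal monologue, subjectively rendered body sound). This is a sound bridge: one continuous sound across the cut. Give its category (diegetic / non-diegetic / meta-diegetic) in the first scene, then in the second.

non-diegetic, diegetic

Scene one: there's no in-world source anywhere and no character hears it — underscore for the audience only → non-diegetic.
Scene two: from the moment Marisol starts playing, the tune is being performed on a fiddle inside the story world and another character hears it → diegetic.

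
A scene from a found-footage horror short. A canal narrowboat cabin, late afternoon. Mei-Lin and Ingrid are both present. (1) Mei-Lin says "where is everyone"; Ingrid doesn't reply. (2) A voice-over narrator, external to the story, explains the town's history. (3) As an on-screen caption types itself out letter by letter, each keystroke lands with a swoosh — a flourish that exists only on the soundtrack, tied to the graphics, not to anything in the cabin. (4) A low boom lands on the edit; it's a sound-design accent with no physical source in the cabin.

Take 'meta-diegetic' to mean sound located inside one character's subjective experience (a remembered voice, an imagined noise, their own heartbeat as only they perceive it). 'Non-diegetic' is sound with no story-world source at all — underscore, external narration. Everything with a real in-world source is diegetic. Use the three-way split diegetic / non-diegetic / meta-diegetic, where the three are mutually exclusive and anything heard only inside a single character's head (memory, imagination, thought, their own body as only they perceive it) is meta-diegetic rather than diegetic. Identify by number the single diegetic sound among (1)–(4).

1

Sound (1): spoken by a character present in the story world, so diegetic.
Sound (2): the narrator exists outside the story world, addressing only the audience, so non-diegetic.
Sound (3): sound married to a title/caption — outside the diegesis by definition, so non-diegetic.
(4) it's a sound-design accent with no in-world source; no one in the scene can hear it → non-diegetic.
Only (1) is diegetic.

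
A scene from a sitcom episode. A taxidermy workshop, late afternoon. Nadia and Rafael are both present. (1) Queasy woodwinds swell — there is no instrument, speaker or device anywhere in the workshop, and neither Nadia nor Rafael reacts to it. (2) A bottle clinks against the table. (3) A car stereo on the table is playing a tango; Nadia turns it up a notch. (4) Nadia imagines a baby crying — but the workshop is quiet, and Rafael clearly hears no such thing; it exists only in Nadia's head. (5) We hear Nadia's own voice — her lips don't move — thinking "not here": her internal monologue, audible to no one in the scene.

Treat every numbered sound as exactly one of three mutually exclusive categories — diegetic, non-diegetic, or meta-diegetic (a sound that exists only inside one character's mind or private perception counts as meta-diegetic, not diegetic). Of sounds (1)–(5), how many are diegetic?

Sound (1): it has no source in the story world and no character can hear it — it's underscore, so non-diegetic.
Sound (2): a bottle is a real object/event in the scene's world, so diegetic.
(3) source music from a car stereo, which exists in the story world → diegetic.
(4) the sound is imagined by Nadia; nothing in the story world is producing it and Rafael can't hear it → meta-diegetic.
Sound (5): internal monologue — inside Nadia's mind, not spoken into the scene, so meta-diegetic.
Diegetic: (2), (3) — that's 2.

2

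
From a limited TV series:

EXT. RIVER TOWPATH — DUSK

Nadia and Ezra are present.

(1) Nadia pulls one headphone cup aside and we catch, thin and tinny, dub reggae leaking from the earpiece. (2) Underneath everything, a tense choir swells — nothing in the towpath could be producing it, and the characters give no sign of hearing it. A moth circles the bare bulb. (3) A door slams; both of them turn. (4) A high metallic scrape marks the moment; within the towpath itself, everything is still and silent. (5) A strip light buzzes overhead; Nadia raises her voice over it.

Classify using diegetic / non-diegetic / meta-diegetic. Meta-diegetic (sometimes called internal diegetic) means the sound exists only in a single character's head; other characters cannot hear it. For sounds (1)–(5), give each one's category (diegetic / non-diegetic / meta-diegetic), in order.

diegetic, non-diegetic, diegetic, non-diegetic, diegetic

(1) it's leaking from a physical pair of headphones in the scene → diegetic.
Sound (2): score with no on-screen or off-screen source; it exists for the audience alone, so non-diegetic.
(3) is diegetic: an in-world source (a door); characters could hear it.
Sound (4): an editorial stinger — it belongs to the cut, not the story world, so non-diegetic.
(5) ambient/room sound belonging to the story's physical space → diegetic.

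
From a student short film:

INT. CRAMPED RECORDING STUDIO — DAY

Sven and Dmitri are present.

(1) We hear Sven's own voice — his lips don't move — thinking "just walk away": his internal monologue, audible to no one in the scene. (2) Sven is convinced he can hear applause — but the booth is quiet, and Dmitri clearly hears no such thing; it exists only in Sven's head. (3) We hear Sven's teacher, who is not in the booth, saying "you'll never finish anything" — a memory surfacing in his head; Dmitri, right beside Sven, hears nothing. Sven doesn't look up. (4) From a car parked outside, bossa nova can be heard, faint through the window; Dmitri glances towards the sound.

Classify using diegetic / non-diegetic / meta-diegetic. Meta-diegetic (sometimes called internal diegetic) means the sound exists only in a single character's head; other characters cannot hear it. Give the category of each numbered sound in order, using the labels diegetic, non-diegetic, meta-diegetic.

meta-diegetic, meta-diegetic, meta-diegetic, diegetic

Sound (1): it's Sven's unspoken thought, heard only by the audience via his subjectivity, so meta-diegetic.
Sound (2): Sven alone 'hears' it — an imagined sound, not present in the space, so meta-diegetic.
Sound (3): it's Sven's recollection rendered as sound; the other character can't hear it, so meta-diegetic.
(4) is diegetic: it's coming from a car parked outside — a location within the story world — and Dmitri reacts.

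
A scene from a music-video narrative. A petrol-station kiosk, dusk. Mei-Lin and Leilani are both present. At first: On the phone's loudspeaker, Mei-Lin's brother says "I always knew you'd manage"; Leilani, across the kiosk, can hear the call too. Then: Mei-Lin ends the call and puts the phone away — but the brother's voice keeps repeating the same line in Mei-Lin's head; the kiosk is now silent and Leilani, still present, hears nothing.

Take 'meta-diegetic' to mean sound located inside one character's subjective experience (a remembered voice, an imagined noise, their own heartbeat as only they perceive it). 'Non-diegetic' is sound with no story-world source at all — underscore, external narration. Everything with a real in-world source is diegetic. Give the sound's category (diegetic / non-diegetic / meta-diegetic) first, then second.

First: the loudspeaker is an in-world source; both Mei-Lin and Leilani hear the call → diegetic.
Second: with the phone off, the voice continues only as Mei-Lin's private mental replay — Leilani can't hear it → meta-diegetic.

diegetic, meta-diegetic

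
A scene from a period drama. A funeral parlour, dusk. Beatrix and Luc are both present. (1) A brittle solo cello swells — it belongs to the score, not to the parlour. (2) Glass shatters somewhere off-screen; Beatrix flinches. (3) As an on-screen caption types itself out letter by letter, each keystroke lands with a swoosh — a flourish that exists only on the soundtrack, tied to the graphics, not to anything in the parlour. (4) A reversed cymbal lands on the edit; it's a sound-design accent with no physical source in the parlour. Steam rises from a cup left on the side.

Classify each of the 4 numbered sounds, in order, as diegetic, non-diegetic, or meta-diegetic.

(1) it has no source in the story world and no character can hear it — it's underscore → non-diegetic.
(2) glass is a real object/event in the scene's world → diegetic.
(3) sound married to a title/caption — outside the diegesis by definition → non-diegetic.
(4) an editorial stinger — it belongs to the cut, not the story world → non-diegetic.

non-diegetic, diegetic, non-diegetic, non-diegetic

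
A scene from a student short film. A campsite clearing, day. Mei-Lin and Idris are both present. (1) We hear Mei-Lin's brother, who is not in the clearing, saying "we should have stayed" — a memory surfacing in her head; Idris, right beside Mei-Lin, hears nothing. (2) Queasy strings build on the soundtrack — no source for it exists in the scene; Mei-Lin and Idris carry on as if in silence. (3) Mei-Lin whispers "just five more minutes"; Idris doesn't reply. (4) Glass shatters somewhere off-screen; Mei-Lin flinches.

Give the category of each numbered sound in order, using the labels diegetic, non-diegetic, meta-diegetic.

meta-diegetic, non-diegetic, diegetic, diegetic

Sound (1): it's Mei-Lin's recollection rendered as sound; the other character can't hear it, so meta-diegetic.
(2) is non-diegetic: it has no source in the story world and no character can hear it — it's underscore.
(3) on-screen dialogue — Mei-Lin speaks and Idris is there to hear → diegetic.
(4) is diegetic: the sound comes from glass physically present in the location.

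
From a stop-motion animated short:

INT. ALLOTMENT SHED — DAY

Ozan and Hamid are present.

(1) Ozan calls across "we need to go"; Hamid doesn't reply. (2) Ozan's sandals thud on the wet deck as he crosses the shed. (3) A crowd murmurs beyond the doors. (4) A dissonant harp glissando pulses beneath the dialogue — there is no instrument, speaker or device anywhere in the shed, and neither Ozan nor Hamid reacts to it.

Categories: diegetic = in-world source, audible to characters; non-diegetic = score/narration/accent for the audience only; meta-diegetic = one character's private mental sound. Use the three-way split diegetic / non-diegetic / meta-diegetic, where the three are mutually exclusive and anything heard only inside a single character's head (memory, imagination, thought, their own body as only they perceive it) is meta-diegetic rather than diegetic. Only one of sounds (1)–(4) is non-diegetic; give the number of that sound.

4

(1) is diegetic: Ozan is a character speaking aloud in the scene.
(2) a character's body making contact with the set — an in-world sound → diegetic.
(3) is diegetic: it's the actual ambient sound of the location.
Sound (4): it has no source in the story world and no character can hear it — it's underscore, so non-diegetic.
Only (4) is non-diegetic.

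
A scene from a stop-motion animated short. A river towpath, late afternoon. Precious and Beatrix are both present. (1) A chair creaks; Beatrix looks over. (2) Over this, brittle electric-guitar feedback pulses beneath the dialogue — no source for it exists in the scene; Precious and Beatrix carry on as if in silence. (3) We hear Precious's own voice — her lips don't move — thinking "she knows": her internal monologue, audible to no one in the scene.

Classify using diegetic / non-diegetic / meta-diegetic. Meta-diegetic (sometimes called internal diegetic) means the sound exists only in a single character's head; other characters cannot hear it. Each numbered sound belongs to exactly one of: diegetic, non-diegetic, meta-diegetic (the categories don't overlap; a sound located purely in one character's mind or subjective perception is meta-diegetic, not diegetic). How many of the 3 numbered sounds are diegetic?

(1) the sound comes from a chair physically present in the location → diegetic.
Sound (2): nothing in the towpath produces it and the characters don't hear it — pure soundtrack, so non-diegetic.
Sound (3): it's Precious's unspoken thought, heard only by the audience via her subjectivity, so meta-diegetic.
Diegetic: (1) — that's 1.

1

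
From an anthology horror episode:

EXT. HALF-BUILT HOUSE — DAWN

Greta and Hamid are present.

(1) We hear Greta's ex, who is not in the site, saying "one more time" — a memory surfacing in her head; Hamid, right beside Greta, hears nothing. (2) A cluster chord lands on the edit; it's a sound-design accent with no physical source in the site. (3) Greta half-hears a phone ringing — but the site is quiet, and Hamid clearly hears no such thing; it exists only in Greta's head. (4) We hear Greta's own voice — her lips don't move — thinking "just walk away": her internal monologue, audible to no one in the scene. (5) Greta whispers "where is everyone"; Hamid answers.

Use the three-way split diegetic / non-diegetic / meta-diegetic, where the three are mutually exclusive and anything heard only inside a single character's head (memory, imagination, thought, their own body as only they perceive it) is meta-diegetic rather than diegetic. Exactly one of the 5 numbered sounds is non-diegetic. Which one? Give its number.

(1) a remembered line, private to Greta — not present in the room, not audible to Hamid → meta-diegetic.
(2) is non-diegetic: it's a sound-design accent with no in-world source; no one in the scene can hear it.
Sound (3): subjective to Greta: the site is silent and Hamid hears nothing, so meta-diegetic.
(4) it's Greta's unspoken thought, heard only by the audience via her subjectivity → meta-diegetic.
(5) is diegetic: Greta is a character speaking aloud in the scene.
Only (2) is non-diegetic.

2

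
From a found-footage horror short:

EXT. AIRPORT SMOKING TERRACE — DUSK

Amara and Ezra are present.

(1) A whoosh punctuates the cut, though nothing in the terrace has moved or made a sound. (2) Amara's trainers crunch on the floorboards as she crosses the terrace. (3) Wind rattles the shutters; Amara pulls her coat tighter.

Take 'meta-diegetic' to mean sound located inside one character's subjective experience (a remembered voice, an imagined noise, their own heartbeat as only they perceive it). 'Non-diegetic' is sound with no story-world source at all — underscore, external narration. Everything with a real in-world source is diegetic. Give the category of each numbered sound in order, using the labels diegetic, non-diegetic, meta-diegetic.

(1) is non-diegetic: it's a sound-design accent with no in-world source; no one in the scene can hear it.
(2) Amara's footsteps are produced in the story world → diegetic.
(3) wind is part of the location's real environment → diegetic.

non-diegetic, diegetic, diegetic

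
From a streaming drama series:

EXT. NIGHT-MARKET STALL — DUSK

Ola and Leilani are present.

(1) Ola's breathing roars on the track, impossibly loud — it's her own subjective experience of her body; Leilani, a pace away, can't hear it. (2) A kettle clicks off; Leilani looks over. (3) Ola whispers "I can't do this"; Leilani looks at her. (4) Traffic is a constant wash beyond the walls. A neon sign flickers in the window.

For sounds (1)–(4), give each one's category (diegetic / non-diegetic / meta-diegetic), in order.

Sound (1): it's Ola's internal bodily sensation rendered as sound; only Ola 'hears' it, so meta-diegetic.
(2) is diegetic: an in-world source (a kettle); characters could hear it.
(3) is diegetic: Ola is a character speaking aloud in the scene.
Sound (4): traffic is part of the location's real environment, so diegetic.

meta-diegetic, diegetic, diegetic, diegetic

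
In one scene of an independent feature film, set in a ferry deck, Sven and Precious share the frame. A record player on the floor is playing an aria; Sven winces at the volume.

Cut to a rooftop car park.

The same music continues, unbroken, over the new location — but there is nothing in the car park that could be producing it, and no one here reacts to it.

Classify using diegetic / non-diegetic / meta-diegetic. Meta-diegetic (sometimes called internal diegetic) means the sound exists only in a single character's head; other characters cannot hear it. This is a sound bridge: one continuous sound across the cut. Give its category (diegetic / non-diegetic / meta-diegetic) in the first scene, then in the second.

diegetic, non-diegetic

Scene one: a record player is an on-screen source and Sven reacts to it → diegetic.
Scene two: there is no source in the car park and no one hears it — it's now underscore → non-diegetic.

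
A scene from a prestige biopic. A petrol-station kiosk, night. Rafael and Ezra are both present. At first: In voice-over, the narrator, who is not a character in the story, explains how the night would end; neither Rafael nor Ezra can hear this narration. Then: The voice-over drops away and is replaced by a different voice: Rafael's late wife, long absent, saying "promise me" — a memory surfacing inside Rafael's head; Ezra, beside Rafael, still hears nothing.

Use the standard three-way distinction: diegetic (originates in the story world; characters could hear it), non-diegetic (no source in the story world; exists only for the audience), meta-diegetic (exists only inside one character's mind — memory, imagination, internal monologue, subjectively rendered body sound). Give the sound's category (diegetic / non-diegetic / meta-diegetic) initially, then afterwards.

non-diegetic, meta-diegetic

Initially: the external narrator addresses only the audience — outside the story world → non-diegetic.
Afterwards: the replacement voice is a memory inside Rafael's mind specifically → meta-diegetic.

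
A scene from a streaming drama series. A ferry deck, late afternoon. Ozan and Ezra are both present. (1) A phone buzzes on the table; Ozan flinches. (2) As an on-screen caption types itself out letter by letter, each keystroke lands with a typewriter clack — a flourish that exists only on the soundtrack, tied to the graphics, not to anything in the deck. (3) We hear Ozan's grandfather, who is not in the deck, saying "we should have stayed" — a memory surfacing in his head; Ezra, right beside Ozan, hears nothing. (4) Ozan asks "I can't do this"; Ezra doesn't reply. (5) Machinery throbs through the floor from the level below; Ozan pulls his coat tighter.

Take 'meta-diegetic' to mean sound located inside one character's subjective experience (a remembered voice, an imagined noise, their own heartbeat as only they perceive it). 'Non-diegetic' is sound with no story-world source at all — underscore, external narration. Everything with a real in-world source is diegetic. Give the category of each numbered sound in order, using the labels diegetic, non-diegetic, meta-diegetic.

diegetic, non-diegetic, meta-diegetic, diegetic, diegetic

(1) is diegetic: an in-world source (a phone); characters could hear it.
(2) sound married to a title/caption — outside the diegesis by definition → non-diegetic.
(3) the voice is a memory playing only inside Ozan's mind; Ezra can't hear it → meta-diegetic.
(4) Ozan is a character speaking aloud in the scene → diegetic.
(5) is diegetic: it's the actual ambient sound of the location.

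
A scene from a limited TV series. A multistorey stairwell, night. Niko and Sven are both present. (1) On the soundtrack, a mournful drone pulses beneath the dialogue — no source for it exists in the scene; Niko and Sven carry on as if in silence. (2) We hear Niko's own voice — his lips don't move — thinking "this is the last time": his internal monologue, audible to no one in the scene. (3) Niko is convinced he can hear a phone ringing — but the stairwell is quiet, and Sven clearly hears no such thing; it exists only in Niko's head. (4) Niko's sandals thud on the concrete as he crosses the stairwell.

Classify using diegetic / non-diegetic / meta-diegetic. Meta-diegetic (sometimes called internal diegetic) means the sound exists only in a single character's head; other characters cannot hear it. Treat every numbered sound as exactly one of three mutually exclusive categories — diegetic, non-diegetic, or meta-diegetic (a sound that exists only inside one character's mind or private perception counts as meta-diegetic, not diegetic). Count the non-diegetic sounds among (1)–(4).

Sound (1): nothing in the stairwell produces it and the characters don't hear it — pure soundtrack, so non-diegetic.
Sound (2): Niko's thought-voice: a private mental sound no other character can hear, so meta-diegetic.
(3) is meta-diegetic: Niko alone 'hears' it — an imagined sound, not present in the space.
Sound (4): Niko's footsteps are produced in the story world, so diegetic.
So 1 of the 4 is non-diegetic: (1).

1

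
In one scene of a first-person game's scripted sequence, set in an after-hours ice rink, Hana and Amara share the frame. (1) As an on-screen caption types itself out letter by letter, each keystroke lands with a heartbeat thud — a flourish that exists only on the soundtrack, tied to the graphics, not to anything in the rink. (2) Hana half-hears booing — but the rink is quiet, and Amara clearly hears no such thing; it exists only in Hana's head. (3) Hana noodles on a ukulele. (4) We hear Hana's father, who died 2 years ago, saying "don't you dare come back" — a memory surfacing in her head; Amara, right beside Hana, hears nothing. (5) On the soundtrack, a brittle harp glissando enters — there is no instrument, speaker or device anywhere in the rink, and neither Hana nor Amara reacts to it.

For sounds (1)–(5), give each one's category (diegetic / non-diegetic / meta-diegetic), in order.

non-diegetic, meta-diegetic, diegetic, meta-diegetic, non-diegetic

Sound (1): sound married to a title/caption — outside the diegesis by definition, so non-diegetic.
(2) is meta-diegetic: the sound is imagined by Hana; nothing in the story world is producing it and Amara can't hear it.
(3) Hana is producing the music live, in the story world → diegetic.
(4) is meta-diegetic: a remembered line, private to Hana — not present in the room, not audible to Amara.
Sound (5): nothing in the rink produces it and the characters don't hear it — pure soundtrack, so non-diegetic.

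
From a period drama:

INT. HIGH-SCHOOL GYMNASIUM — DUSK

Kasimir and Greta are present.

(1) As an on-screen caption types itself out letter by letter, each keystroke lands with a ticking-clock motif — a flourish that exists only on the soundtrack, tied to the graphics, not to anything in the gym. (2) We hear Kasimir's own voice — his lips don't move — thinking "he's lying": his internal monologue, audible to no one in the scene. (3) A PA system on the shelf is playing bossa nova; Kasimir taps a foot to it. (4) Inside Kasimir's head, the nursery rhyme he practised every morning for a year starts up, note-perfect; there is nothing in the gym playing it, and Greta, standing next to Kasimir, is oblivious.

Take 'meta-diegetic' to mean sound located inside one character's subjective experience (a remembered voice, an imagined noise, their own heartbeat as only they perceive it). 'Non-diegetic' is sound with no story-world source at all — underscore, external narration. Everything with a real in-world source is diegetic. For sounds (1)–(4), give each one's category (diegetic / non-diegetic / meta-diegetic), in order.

(1) is non-diegetic: the caption isn't part of the story world, so neither is the sound tied to it.
(2) is meta-diegetic: it's Kasimir's unspoken thought, heard only by the audience via his subjectivity.
(3) is diegetic: the music comes from an on-screen device that Kasimir responds to.
(4) remembered music, private to Kasimir — Greta is oblivious because it isn't in the room → meta-diegetic.

non-diegetic, meta-diegetic, diegetic, meta-diegetic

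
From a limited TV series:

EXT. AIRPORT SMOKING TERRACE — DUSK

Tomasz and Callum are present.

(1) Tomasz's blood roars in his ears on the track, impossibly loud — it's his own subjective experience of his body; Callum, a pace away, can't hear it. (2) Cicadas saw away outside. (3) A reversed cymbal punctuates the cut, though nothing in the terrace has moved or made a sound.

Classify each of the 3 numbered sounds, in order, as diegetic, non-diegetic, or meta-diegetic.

(1) is meta-diegetic: it's Tomasz's internal bodily sensation rendered as sound; only Tomasz 'hears' it.
(2) is diegetic: cicadas is part of the location's real environment.
(3) is non-diegetic: nothing in the scene produces it; it's an accent added for the audience.

meta-diegetic, diegetic, non-diegetic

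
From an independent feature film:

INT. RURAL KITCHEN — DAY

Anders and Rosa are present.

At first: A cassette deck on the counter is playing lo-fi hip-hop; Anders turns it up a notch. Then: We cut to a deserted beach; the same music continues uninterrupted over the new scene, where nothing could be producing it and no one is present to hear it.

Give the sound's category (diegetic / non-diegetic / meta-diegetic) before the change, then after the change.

Before the change: a cassette deck is a real in-scene source and Anders reacts to it → diegetic.
After the change: there is no longer any in-world source and no one can hear it — it has become underscore → non-diegetic.

diegetic, non-diegetic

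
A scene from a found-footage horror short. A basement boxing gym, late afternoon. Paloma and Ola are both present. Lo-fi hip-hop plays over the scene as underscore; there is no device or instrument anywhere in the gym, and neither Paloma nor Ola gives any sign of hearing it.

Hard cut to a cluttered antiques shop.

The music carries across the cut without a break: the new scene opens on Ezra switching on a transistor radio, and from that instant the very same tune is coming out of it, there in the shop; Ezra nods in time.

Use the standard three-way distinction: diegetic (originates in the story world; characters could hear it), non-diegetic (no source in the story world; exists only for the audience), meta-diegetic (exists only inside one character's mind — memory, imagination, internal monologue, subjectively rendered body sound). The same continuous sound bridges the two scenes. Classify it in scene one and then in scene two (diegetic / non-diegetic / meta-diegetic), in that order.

non-diegetic, diegetic

Scene one: there's no in-world source anywhere and no character hears it — underscore for the audience only → non-diegetic.
Scene two: once Ezra turns on a transistor radio, the music has a real source in the story world and Ezra reacts to it → diegetic.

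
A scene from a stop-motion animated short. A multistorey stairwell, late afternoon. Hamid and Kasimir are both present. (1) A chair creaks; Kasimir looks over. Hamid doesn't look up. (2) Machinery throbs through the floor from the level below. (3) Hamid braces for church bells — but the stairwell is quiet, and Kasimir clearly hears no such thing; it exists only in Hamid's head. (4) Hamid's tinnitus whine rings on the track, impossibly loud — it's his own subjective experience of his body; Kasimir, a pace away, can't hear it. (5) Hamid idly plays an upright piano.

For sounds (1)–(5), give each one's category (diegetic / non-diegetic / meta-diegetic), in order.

(1) a chair is a real object/event in the scene's world → diegetic.
(2) is diegetic: ambient/room sound belonging to the story's physical space.
(3) is meta-diegetic: Hamid alone 'hears' it — an imagined sound, not present in the space.
(4) it's Hamid's internal bodily sensation rendered as sound; only Hamid 'hears' it → meta-diegetic.
(5) is diegetic: Hamid is producing the music live, in the story world.

diegetic, diegetic, meta-diegetic, meta-diegetic, diegetic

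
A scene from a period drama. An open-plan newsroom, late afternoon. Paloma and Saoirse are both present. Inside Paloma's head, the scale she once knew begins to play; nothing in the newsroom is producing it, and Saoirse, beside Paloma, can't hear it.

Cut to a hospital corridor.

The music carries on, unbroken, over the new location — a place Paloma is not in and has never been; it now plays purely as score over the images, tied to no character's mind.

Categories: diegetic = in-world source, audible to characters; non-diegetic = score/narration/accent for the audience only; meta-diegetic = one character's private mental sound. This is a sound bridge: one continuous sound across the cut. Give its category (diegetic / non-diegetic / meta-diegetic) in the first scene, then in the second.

meta-diegetic, non-diegetic

Scene one: the music exists only inside Paloma's mind; Saoirse can't hear it → meta-diegetic.
Scene two: it's detached from Paloma entirely and plays over unrelated images with no in-world source — conventional underscore → non-diegetic.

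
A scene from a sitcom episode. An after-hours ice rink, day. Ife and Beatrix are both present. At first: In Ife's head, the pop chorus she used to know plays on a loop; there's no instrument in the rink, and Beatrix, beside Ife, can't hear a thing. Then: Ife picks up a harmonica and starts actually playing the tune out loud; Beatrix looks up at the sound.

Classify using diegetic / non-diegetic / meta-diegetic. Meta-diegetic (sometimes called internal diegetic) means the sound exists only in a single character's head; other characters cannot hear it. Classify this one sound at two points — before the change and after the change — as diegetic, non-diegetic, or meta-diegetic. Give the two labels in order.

meta-diegetic, diegetic

Before the change: the tune exists only as Ife's private memory; Beatrix can't hear it → meta-diegetic.
After the change: Ife is now producing it live on a harmonica, in the room, and Beatrix hears it → diegetic.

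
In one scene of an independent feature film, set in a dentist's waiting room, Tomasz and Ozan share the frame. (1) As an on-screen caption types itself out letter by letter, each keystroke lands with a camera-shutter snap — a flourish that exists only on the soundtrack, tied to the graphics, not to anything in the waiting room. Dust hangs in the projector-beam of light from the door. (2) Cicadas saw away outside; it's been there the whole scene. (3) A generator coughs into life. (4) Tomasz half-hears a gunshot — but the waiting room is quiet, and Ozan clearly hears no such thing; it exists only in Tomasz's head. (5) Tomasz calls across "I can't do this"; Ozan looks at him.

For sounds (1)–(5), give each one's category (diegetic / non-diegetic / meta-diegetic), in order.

non-diegetic, diegetic, diegetic, meta-diegetic, diegetic

Sound (1): sound married to a title/caption — outside the diegesis by definition, so non-diegetic.
Sound (2): it's the actual ambient sound of the location, so diegetic.
(3) is diegetic: the sound comes from a generator physically present in the location.
(4) subjective to Tomasz: the waiting room is silent and Ozan hears nothing → meta-diegetic.
(5) is diegetic: spoken by a character present in the story world.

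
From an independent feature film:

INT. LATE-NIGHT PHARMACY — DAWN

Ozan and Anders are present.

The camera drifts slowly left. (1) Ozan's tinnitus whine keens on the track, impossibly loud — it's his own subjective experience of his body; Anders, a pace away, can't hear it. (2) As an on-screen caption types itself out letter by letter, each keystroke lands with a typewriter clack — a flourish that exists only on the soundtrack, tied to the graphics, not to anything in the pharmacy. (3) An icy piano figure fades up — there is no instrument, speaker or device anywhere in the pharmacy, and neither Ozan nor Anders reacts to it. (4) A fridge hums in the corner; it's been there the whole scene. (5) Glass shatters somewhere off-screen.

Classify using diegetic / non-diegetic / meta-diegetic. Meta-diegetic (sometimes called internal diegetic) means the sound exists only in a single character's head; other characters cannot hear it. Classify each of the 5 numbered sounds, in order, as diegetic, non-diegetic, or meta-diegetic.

meta-diegetic, non-diegetic, non-diegetic, diegetic, diegetic

(1) is meta-diegetic: a subjective body sound — Ozan's private perception, inaudible to Anders.
(2) the caption isn't part of the story world, so neither is the sound tied to it → non-diegetic.
Sound (3): it has no source in the story world and no character can hear it — it's underscore, so non-diegetic.
(4) is diegetic: a fridge is part of the location's real environment.
(5) the sound comes from glass physically present in the location → diegetic.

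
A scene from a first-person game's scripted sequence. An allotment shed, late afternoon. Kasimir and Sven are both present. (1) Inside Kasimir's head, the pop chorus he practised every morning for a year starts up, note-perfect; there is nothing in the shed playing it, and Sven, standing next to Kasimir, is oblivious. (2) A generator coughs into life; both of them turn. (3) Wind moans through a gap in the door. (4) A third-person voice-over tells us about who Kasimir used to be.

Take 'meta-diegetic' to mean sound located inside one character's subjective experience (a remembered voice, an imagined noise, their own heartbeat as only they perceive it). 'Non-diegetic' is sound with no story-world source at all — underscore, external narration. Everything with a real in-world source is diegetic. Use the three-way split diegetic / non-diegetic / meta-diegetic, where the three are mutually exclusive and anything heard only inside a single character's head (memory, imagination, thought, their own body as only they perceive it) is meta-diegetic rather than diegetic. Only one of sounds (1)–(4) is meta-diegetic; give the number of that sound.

Sound (1): the music is a memory playing inside Kasimir's mind alone; no real-world source, Sven can't hear it, so meta-diegetic.
(2) a generator is a real object/event in the scene's world → diegetic.
(3) wind is part of the location's real environment → diegetic.
(4) commentary laid over the scene from outside the fiction → non-diegetic.
Only (1) is meta-diegetic.

1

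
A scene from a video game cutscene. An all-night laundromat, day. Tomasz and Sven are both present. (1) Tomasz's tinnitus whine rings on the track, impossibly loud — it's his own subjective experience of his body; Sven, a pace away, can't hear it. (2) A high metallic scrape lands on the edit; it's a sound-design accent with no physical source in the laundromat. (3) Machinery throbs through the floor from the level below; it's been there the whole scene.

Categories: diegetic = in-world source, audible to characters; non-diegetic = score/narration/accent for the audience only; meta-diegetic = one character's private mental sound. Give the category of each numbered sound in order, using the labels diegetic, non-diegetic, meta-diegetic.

meta-diegetic, non-diegetic, diegetic

(1) point-of-audition from inside Tomasz's body; not a sound in the room → meta-diegetic.
(2) is non-diegetic: it's a sound-design accent with no in-world source; no one in the scene can hear it.
(3) is diegetic: ambient/room sound belonging to the story's physical space.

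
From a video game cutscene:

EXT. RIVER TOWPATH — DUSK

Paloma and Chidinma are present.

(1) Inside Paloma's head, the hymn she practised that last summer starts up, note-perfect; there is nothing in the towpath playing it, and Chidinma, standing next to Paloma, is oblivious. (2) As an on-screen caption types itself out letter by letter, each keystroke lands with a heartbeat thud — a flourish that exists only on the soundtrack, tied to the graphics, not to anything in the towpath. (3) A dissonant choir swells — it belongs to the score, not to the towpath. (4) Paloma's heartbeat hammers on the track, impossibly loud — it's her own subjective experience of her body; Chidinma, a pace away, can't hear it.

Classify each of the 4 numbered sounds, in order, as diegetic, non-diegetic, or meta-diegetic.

meta-diegetic, non-diegetic, non-diegetic, meta-diegetic

(1) is meta-diegetic: it lives in Paloma's subjectivity, not in the towpath.
(2) is non-diegetic: the caption isn't part of the story world, so neither is the sound tied to it.
(3) score with no on-screen or off-screen source; it exists for the audience alone → non-diegetic.
(4) a subjective body sound — Paloma's private perception, inaudible to Chidinma → meta-diegetic.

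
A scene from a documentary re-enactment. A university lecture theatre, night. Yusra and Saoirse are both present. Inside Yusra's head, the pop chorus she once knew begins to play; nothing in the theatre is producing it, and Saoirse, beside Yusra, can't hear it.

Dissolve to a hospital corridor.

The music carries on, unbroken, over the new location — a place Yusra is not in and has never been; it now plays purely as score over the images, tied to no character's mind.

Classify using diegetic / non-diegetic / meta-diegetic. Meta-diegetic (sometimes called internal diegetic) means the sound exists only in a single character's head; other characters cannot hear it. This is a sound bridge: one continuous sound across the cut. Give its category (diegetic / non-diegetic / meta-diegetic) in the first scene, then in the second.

Scene one: the music exists only inside Yusra's mind; Saoirse can't hear it → meta-diegetic.
Scene two: it's detached from Yusra entirely and plays over unrelated images with no in-world source — conventional underscore → non-diegetic.

meta-diegetic, non-diegetic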